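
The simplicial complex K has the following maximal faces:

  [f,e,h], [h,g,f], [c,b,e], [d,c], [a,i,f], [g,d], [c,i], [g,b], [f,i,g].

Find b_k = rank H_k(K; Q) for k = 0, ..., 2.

Take the total order a < b < c < d < e < f < g < h < i on the vertex set. Then K (dimension 2) consists of the simplices:

  0-simplices (9): a, b, c, d, e, f, g, h, i
  1-simplices (16): af, ai, bc, be, bg, cd, ce, ci, dg, ef, eh, fg, fh, fi, gh, gi
  2-simplices (5): afi, bce, efh, fgh, fgi

so the chain groups are C_0 ≅ Z^9, C_1 ≅ Z^16, C_2 ≅ Z^5.

∂_1: C_1 → C_0 maps an edge to its endpoints' difference, ∂[p,q] = q − p.
This gives a 9×16 integer matrix of rank 8; reducing to Smith normal form yields diagonal entries (1,1,1,1,1,1,1,1).

The boundary map ∂_2: C_2 → C_1 sends each 2-simplex [p,q,r] to [q,r] − [p,r] + [p,q]. For instance
  ∂fgi = gi − fi + fg,
  ∂afi = fi − ai + af.
The resulting 16×5 matrix has rank 5, and its Smith normal form has invariant factors (1,1,1,1,1).

Computing H_k = (kernel of ∂_k) / (image of ∂_{k+1}):

  H_0: rank C_0 − rank ∂_1 = 9 − 8 = 1, and the invariant factors of ∂_1 are all 1, so H_0 = Z.
  H_1: rank ker ∂_1 − rank ∂_2 = (16 − 8) − 5 = 3, and the invariant factors of ∂_2 are all 1, so H_1 = Z^3.
  H_2: rank ker ∂_2 − rank ∂_3 = (5 − 5) − 0 = 0, and there is no ∂_3, so H_2 = 0.

Hence the Betti numbers are b_0 = 1, b_1 = 3, b_2 = 0.

b_0 = 1, b_1 = 3, b_2 = 0.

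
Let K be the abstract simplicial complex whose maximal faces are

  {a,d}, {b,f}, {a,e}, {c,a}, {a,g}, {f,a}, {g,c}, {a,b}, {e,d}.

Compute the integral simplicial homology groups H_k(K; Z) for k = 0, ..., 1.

H_0 ≅ Z,  H_1 ≅ Z^3.

We work with the vertex ordering a < b < c < d < e < f < g. The simplices of K, each written with vertices in increasing order, are:

  0-simplices (7): a, b, c, d, e, f, g
  1-simplices (9): ab, ac, ad, ae, af, ag, bf, cg, de

giving chain groups C_0 ≅ Z^7, C_1 ≅ Z^9.

∂_1: C_1 → C_0 maps an edge to its endpoints' difference, ∂[p,q] = q − p.
This gives a 7×9 integer matrix of rank 6; reducing to Smith normal form yields diagonal entries (1,1,1,1,1,1).

Now H_k = ker ∂_k / im ∂_{k+1}, so:

  H_0: rank C_0 − rank ∂_1 = 7 − 6 = 1, and the invariant factors of ∂_1 are all 1, so H_0 = Z.
  H_1: rank ker ∂_1 − rank ∂_2 = (9 − 6) − 0 = 3, and there is no ∂_2, so H_1 = Z^3.

As a check, the Euler characteristic is 7 − 9 = -2, which agrees with 1 − 3 = -2.
(K is a triangulation of a wedge of 3 circles.)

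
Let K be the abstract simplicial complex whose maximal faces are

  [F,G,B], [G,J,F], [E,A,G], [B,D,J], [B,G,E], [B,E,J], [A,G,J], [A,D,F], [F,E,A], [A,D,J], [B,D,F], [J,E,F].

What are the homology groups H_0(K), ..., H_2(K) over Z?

H_0 ≅ Z,  H_1 ≅ Z/2,  H_2 = 0.

We work with the vertex ordering A < B < D < E < F < G < J. The simplices of K, each written with vertices in increasing order, are:

  0-simplices (7): A, B, D, E, F, G, J
  1-simplices (18): AD, AE, AF, AG, AJ, BD, BE, BF, BG, BJ, DF, DJ, EF, EG, EJ, FG, FJ, GJ
  2-simplices (12): ADF, ADJ, AEF, AEG, AGJ, BDF, BDJ, BEG, BEJ, BFG, EFJ, FGJ

Hence C_0 ≅ Z^7, C_1 ≅ Z^18, C_2 ≅ Z^12.

The boundary map ∂_1: C_1 → C_0 maps an edge to its endpoints' difference, ∂[p,q] = q − p. For instance
  ∂BD = D − B.
The resulting 7×18 matrix has rank 6, and its Smith normal form has invariant factors (1,1,1,1,1,1).

∂_2: C_2 → C_1 maps a triangle to the signed sum of its edges. For instance
  ∂EFJ = FJ − EJ + EF,
  ∂BEG = EG − BG + BE.
The resulting 18×12 matrix has rank 12, and its Smith normal form has invariant factors (1,1,1,1,1,1,1,1,1,1,1,2).

From H_k ≅ ker(∂_k) / im(∂_{k+1}) we obtain:

  H_0: rank C_0 − rank ∂_1 = 7 − 6 = 1, and the invariant factors of ∂_1 are all 1, so H_0 = Z.
  H_1: rank ker ∂_1 − rank ∂_2 = (18 − 6) − 12 = 0, and ∂_2 has invariant factor 2 > 1, so H_1 = Z/2.
  H_2: rank ker ∂_2 − rank ∂_3 = (12 − 12) − 0 = 0, and there is no ∂_3, so H_2 = 0.

As a check, the Euler characteristic is 7 − 18 + 12 = 1, which agrees with 1 − 0 + 0 = 1.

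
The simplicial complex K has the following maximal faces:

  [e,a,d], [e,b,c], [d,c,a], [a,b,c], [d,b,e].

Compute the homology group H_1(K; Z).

K has 5 vertices, 10 edges, 5 triangles.
rank ∂_1 = 4, rank ∂_2 = 5 ⇒ b_1 = 10 − 4 − 5 = 1; all invariant factors of ∂_2 are 1 so no torsion. So H_1 ≅ Z.

H_1 = Z.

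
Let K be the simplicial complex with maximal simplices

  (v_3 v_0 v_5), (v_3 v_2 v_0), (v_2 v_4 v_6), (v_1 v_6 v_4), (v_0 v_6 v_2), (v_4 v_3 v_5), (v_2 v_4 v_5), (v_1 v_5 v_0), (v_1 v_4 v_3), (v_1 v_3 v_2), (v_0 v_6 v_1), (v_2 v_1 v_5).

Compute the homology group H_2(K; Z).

Order the vertices as v_0 < v_1 < v_2 < v_3 < v_4 < v_5 < v_6. Listing each simplex with vertices in this order, K has dimension 2 with simplices:

  0-simplices (7): [v_0], [v_1], [v_2], [v_3], [v_4], [v_5], [v_6]
  1-simplices (18): (18 of them)
  2-simplices (12): (12 of them)

Hence C_0 ≅ Z^7, C_1 ≅ Z^18, C_2 ≅ Z^12.

Boundary ∂_1: C_1 → C_0 maps an edge to its endpoints' difference, ∂[p,q] = q − p. For instance
  ∂[v_2,v_5] = [v_5] − [v_2].
The 7×18 boundary matrix has rank 6 and Smith normal form diag(1,1,1,1,1,1).

∂_2: C_2 → C_1 acts by ∂[p,q,r] = [q,r] − [p,r] + [p,q]. For instance
  ∂[v_1,v_3,v_4] = [v_3,v_4] − [v_1,v_4] + [v_1,v_3],
  ∂[v_3,v_4,v_5] = [v_4,v_5] − [v_3,v_5] + [v_3,v_4].
The resulting 18×12 matrix has rank 12, and its Smith normal form has invariant factors (1,1,1,1,1,1,1,1,1,1,1,2).

From H_k ≅ ker(∂_k) / im(∂_{k+1}) we obtain:

  H_2: rank ker ∂_2 − rank ∂_3 = (12 − 12) − 0 = 0, and there is no ∂_3, so H_2 ≅ 0.

H_2 ≅ 0.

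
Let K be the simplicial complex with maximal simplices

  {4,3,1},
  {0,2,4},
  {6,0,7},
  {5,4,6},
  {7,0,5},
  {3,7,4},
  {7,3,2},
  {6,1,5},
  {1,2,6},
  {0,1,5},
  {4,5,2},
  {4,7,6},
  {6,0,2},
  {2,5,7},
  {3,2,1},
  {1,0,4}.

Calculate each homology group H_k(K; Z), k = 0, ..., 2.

H_0 ≅ Z,  H_1 ≅ Z^2,  H_2 ≅ Z.

Fix the vertex order 0 < 1 < 2 < 3 < 4 < 5 < 6 < 7 and write every simplex with vertices in increasing order. Then dim K = 2 and the simplices of K are:

  0-simplices (8): [0], [1], [2], [3], [4], [5], [6], [7]
  1-simplices (24): (24 of them)
  2-simplices (16): [0,1,4], [0,1,5], [0,2,4], [0,2,6], [0,5,7], [0,6,7], [1,2,3], [1,2,6], [1,3,4], [1,5,6], [2,3,7], [2,4,5], [2,5,7], [3,4,7], [4,5,6], [4,6,7]

giving chain groups C_0 ≅ Z^8, C_1 ≅ Z^24, C_2 ≅ Z^16.

The boundary map ∂_1: C_1 → C_0 is given by ∂[p,q] = [q] − [p]. For instance
  ∂[4,7] = [7] − [4].
As a 8×24 matrix over Z this has rank 7, with invariant factors (1,1,1,1,1,1,1).

∂_2: C_2 → C_1 maps a triangle to the signed sum of its edges. For instance
  ∂[0,1,4] = [1,4] − [0,4] + [0,1],
  ∂[0,1,5] = [1,5] − [0,5] + [0,1].
As a 24×16 matrix over Z this has rank 15, with invariant factors (1,1,1,1,1,1,1,1,1,1,1,1,1,1,1).

From H_k ≅ ker(∂_k) / im(∂_{k+1}) we obtain:

  H_0: rank C_0 − rank ∂_1 = 8 − 7 = 1, and the invariant factors of ∂_1 are all 1, so H_0 = Z.
  H_1: rank ker ∂_1 − rank ∂_2 = (24 − 7) − 15 = 2, and the invariant factors of ∂_2 are all 1, so H_1 = Z^2.
  H_2: rank ker ∂_2 − rank ∂_3 = (16 − 15) − 0 = 1, and there is no ∂_3, so H_2 = Z.

As a check, the Euler characteristic is 8 − 24 + 16 = 0, which agrees with 1 − 2 + 1 = 0.
(K is a triangulation of the torus T^2.)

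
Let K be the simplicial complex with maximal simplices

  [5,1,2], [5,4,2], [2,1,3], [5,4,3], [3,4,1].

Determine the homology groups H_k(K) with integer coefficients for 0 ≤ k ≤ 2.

Take the total order 1 < 2 < 3 < 4 < 5 on the vertex set. Then K (dimension 2) consists of the simplices:

  0-simplices (5): [1], [2], [3], [4], [5]
  1-simplices (10): [1,2], [1,3], [1,4], [1,5], [2,3], [2,4], [2,5], [3,4], [3,5], [4,5]
  2-simplices (5): [1,2,3], [1,2,5], [1,3,4], [2,4,5], [3,4,5]

so the chain groups are C_0 ≅ Z^5, C_1 ≅ Z^10, C_2 ≅ Z^5.

∂_1: C_1 → C_0 maps an edge to its endpoints' difference, ∂[p,q] = q − p.
As a 5×10 matrix over Z this has rank 4, with invariant factors (1,1,1,1).

The boundary map ∂_2: C_2 → C_1 maps a triangle to the signed sum of its edges. For instance
  ∂[1,3,4] = [3,4] − [1,4] + [1,3],
  ∂[2,4,5] = [4,5] − [2,5] + [2,4].
As a 10×5 matrix over Z this has rank 5, with invariant factors (1,1,1,1,1).

Computing H_k = (kernel of ∂_k) / (image of ∂_{k+1}):

  H_0: rank C_0 − rank ∂_1 = 5 − 4 = 1, and the invariant factors of ∂_1 are all 1, so H_0 = Z.
  H_1: rank ker ∂_1 − rank ∂_2 = (10 − 4) − 5 = 1, and the invariant factors of ∂_2 are all 1, so H_1 = Z.
  H_2: rank ker ∂_2 − rank ∂_3 = (5 − 5) − 0 = 0, and there is no ∂_3, so H_2 = 0.

As a check, the Euler characteristic is 5 − 10 + 5 = 0, which agrees with 1 − 1 + 0 = 0.
(K is a triangulation of the Möbius band.)

H_0 ≅ Z,  H_1 ≅ Z,  H_2 = 0.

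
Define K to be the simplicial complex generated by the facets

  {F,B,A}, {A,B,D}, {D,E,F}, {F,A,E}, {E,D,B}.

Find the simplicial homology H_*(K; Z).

We work with the vertex ordering A < B < D < E < F. The simplices of K, each written with vertices in increasing order, are:

  0-simplices (5): A, B, D, E, F
  1-simplices (10): AB, AD, AE, AF, BD, BE, BF, DE, DF, EF
  2-simplices (5): ABD, ABF, AEF, BDE, DEF

so the chain groups are C_0 ≅ Z^5, C_1 ≅ Z^10, C_2 ≅ Z^5.

The boundary map ∂_1: C_1 → C_0 sends each edge [p,q] (with p < q) to q − p. For instance
  ∂AB = B − A.
The 5×10 boundary matrix has rank 4 and Smith normal form diag(1,1,1,1).

Boundary ∂_2: C_2 → C_1 maps a triangle to the signed sum of its edges. For instance
  ∂AEF = EF − AF + AE,
  ∂ABD = BD − AD + AB.
The 10×5 boundary matrix has rank 5 and Smith normal form diag(1,1,1,1,1).

Computing H_k = (kernel of ∂_k) / (image of ∂_{k+1}):

  H_0: rank C_0 − rank ∂_1 = 5 − 4 = 1, and the invariant factors of ∂_1 are all 1, so H_0 ≅ Z.
  H_1: rank ker ∂_1 − rank ∂_2 = (10 − 4) − 5 = 1, and the invariant factors of ∂_2 are all 1, so H_1 ≅ Z.
  H_2: rank ker ∂_2 − rank ∂_3 = (5 − 5) − 0 = 0, and there is no ∂_3, so H_2 ≅ 0.

(K is a triangulation of the Möbius band.)

H_0 ≅ Z,  H_1 ≅ Z,  H_2 = 0.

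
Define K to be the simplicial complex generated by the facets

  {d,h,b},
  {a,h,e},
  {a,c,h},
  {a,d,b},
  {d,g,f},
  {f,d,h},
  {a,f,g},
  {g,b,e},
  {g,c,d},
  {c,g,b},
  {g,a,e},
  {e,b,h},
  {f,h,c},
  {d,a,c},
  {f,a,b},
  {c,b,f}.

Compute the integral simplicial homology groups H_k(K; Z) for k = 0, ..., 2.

H_0 = Z,  H_1 = Z^2,  H_2 = Z.

We work with the vertex ordering a < b < c < d < e < f < g < h. The simplices of K, each written with vertices in increasing order, are:

  0-simplices (8): a, b, c, d, e, f, g, h
  1-simplices (24): ab, ac, ad, ae, af, ag, ah, bc, bd, be, bf, bg, bh, cd, cf, cg, ch, df, dg, dh, eg, eh, fg, fh
  2-simplices (16): abd, abf, acd, ach, aeg, aeh, afg, bcf, bcg, bdh, beg, beh, cdg, cfh, dfg, dfh

so the chain groups are C_0 ≅ Z^8, C_1 ≅ Z^24, C_2 ≅ Z^16.

The boundary map ∂_1: C_1 → C_0 is given by ∂[p,q] = [q] − [p]. For instance
  ∂dh = h − d.
This gives a 8×24 integer matrix of rank 7; reducing to Smith normal form yields diagonal entries (1,1,1,1,1,1,1).

The boundary map ∂_2: C_2 → C_1 maps a triangle to the signed sum of its edges. For instance
  ∂dfg = fg − dg + df,
  ∂bdh = dh − bh + bd.
The 24×16 boundary matrix has rank 15 and Smith normal form diag(1,1,1,1,1,1,1,1,1,1,1,1,1,1,1).

From H_k ≅ ker(∂_k) / im(∂_{k+1}) we obtain:

  H_0: rank C_0 − rank ∂_1 = 8 − 7 = 1, and the invariant factors of ∂_1 are all 1, so H_0 ≅ Z.
  H_1: rank ker ∂_1 − rank ∂_2 = (24 − 7) − 15 = 2, and the invariant factors of ∂_2 are all 1, so H_1 ≅ Z^2.
  H_2: rank ker ∂_2 − rank ∂_3 = (16 − 15) − 0 = 1, and there is no ∂_3, so H_2 ≅ Z.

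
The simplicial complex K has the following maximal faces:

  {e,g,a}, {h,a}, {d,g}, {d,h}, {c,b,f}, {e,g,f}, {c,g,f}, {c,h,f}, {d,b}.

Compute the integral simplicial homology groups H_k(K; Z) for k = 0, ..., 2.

Order the vertices as a < b < c < d < e < f < g < h. Listing each simplex with vertices in this order, K has dimension 2 with simplices:

  0-simplices (8): a, b, c, d, e, f, g, h
  1-simplices (15): ae, ag, ah, bc, bd, bf, cf, cg, ch, dg, dh, ef, eg, fg, fh
  2-simplices (5): aeg, bcf, cfg, cfh, efg

giving chain groups C_0 ≅ Z^8, C_1 ≅ Z^15, C_2 ≅ Z^5.

The boundary map ∂_1: C_1 → C_0 maps an edge to its endpoints' difference, ∂[p,q] = q − p.
The 8×15 boundary matrix has rank 7 and Smith normal form diag(1,1,1,1,1,1,1).

Boundary ∂_2: C_2 → C_1 maps a triangle to the signed sum of its edges. For instance
  ∂aeg = eg − ag + ae,
  ∂bcf = cf − bf + bc.
This gives a 15×5 integer matrix of rank 5; reducing to Smith normal form yields diagonal entries (1,1,1,1,1).

Computing H_k = (kernel of ∂_k) / (image of ∂_{k+1}):

  H_0: rank C_0 − rank ∂_1 = 8 − 7 = 1, and the invariant factors of ∂_1 are all 1, so H_0 = Z.
  H_1: rank ker ∂_1 − rank ∂_2 = (15 − 7) − 5 = 3, and the invariant factors of ∂_2 are all 1, so H_1 = Z^3.
  H_2: rank ker ∂_2 − rank ∂_3 = (5 − 5) − 0 = 0, and there is no ∂_3, so H_2 = 0.

H_0 ≅ Z,  H_1 ≅ Z^3,  H_2 = 0.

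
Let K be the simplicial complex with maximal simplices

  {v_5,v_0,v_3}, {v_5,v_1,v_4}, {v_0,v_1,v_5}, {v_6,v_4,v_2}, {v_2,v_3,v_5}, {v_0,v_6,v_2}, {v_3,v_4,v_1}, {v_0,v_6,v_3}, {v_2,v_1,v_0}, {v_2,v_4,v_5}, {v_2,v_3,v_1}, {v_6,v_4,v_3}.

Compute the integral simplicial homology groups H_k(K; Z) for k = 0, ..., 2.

Fix the vertex order v_0 < v_1 < v_2 < v_3 < v_4 < v_5 < v_6 and write every simplex with vertices in increasing order. Then dim K = 2 and the simplices of K are:

  0-simplices (7): [v_0], [v_1], [v_2], [v_3], [v_4], [v_5], [v_6]
  1-simplices (18): (18 of them)
  2-simplices (12): (12 of them)

so the chain groups are C_0 ≅ Z^7, C_1 ≅ Z^18, C_2 ≅ Z^12.

∂_1: C_1 → C_0 is given by ∂[p,q] = [q] − [p]. For instance
  ∂[v_4,v_6] = [v_6] − [v_4].
The resulting 7×18 matrix has rank 6, and its Smith normal form has invariant factors (1,1,1,1,1,1).

∂_2: C_2 → C_1 acts by ∂[p,q,r] = [q,r] − [p,r] + [p,q]. For instance
  ∂[v_1,v_3,v_4] = [v_3,v_4] − [v_1,v_4] + [v_1,v_3],
  ∂[v_0,v_3,v_5] = [v_3,v_5] − [v_0,v_5] + [v_0,v_3].
As a 18×12 matrix over Z this has rank 12, with invariant factors (1,1,1,1,1,1,1,1,1,1,1,2).

From H_k ≅ ker(∂_k) / im(∂_{k+1}) we obtain:

  H_0: rank C_0 − rank ∂_1 = 7 − 6 = 1, and the invariant factors of ∂_1 are all 1, so H_0 = Z.
  H_1: rank ker ∂_1 − rank ∂_2 = (18 − 6) − 12 = 0, and ∂_2 has invariant factor 2 > 1, so H_1 = Z/2.
  H_2: rank ker ∂_2 − rank ∂_3 = (12 − 12) − 0 = 0, and there is no ∂_3, so H_2 = 0.

As a check, the Euler characteristic is 7 − 18 + 12 = 1, which agrees with 1 − 0 + 0 = 1.

H_0 = Z,  H_1 = Z/2,  H_2 = 0.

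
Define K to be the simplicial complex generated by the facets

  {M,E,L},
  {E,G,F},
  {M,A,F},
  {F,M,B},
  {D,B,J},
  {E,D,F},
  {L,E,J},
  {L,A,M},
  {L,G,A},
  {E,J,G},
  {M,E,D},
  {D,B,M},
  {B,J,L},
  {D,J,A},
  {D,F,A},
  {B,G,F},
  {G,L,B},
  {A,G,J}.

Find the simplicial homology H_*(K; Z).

Order the vertices as A < B < D < E < F < G < J < L < M. Listing each simplex with vertices in this order, K has dimension 2 with simplices:

  0-simplices (9): A, B, D, E, F, G, J, L, M
  1-simplices (27): AD, AF, AG, AJ, AL, AM, BD, BF, BG, BJ, BL, BM, DE, DF, DJ, DM, EF, EG, EJ, EL, EM, FG, FM, GJ, GL, JL, LM
  2-simplices (18): ADF, ADJ, AFM, AGJ, AGL, ALM, BDJ, BDM, BFG, BFM, BGL, BJL, DEF, DEM, EFG, EGJ, EJL, ELM

Hence C_0 ≅ Z^9, C_1 ≅ Z^27, C_2 ≅ Z^18.

The boundary map ∂_1: C_1 → C_0 is given by ∂[p,q] = [q] − [p]. For instance
  ∂BG = G − B.
The 9×27 boundary matrix has rank 8 and Smith normal form diag(1,1,1,1,1,1,1,1).

The boundary map ∂_2: C_2 → C_1 sends each 2-simplex [p,q,r] to [q,r] − [p,r] + [p,q]. For instance
  ∂ELM = LM − EM + EL,
  ∂BDJ = DJ − BJ + BD.
This gives a 27×18 integer matrix of rank 18; reducing to Smith normal form yields diagonal entries (1,1,1,1,1,1,1,1,1,1,1,1,1,1,1,1,1,2).

Computing H_k = (kernel of ∂_k) / (image of ∂_{k+1}):

  H_0: rank C_0 − rank ∂_1 = 9 − 8 = 1, and the invariant factors of ∂_1 are all 1, so H_0 ≅ Z.
  H_1: rank ker ∂_1 − rank ∂_2 = (27 − 8) − 18 = 1, and ∂_2 has invariant factor 2 > 1, so H_1 ≅ Z ⊕ Z/2Z.
  H_2: rank ker ∂_2 − rank ∂_3 = (18 − 18) − 0 = 0, and there is no ∂_3, so H_2 ≅ 0.

As a check, the Euler characteristic is 9 − 27 + 18 = 0, which agrees with 1 − 1 + 0 = 0.

H_0 = Z,  H_1 = Z ⊕ Z/2Z,  H_2 = 0.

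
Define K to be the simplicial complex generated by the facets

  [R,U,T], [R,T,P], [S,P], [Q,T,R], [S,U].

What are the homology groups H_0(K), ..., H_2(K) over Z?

We work with the vertex ordering P < Q < R < S < T < U. The simplices of K, each written with vertices in increasing order, are:

  0-simplices (6): P, Q, R, S, T, U
  1-simplices (9): PR, PS, PT, QR, QT, RT, RU, SU, TU
  2-simplices (3): PRT, QRT, RTU

giving chain groups C_0 ≅ Z^6, C_1 ≅ Z^9, C_2 ≅ Z^3.

Boundary ∂_1: C_1 → C_0 is given by ∂[p,q] = [q] − [p]. For instance
  ∂PR = R − P.
The resulting 6×9 matrix has rank 5, and its Smith normal form has invariant factors (1,1,1,1,1).

The boundary map ∂_2: C_2 → C_1 maps a triangle to the signed sum of its edges. For instance
  ∂PRT = RT − PT + PR,
  ∂QRT = RT − QT + QR.
This gives a 9×3 integer matrix of rank 3; reducing to Smith normal form yields diagonal entries (1,1,1).

Computing H_k = (kernel of ∂_k) / (image of ∂_{k+1}):

  H_0: rank C_0 − rank ∂_1 = 6 − 5 = 1, and the invariant factors of ∂_1 are all 1, so H_0 ≅ Z.
  H_1: rank ker ∂_1 − rank ∂_2 = (9 − 5) − 3 = 1, and the invariant factors of ∂_2 are all 1, so H_1 ≅ Z.
  H_2: rank ker ∂_2 − rank ∂_3 = (3 − 3) − 0 = 0, and there is no ∂_3, so H_2 ≅ 0.

As a check, the Euler characteristic is 6 − 9 + 3 = 0, which agrees with 1 − 1 + 0 = 0.

H_0 ≅ Z,  H_1 ≅ Z,  H_2 = 0.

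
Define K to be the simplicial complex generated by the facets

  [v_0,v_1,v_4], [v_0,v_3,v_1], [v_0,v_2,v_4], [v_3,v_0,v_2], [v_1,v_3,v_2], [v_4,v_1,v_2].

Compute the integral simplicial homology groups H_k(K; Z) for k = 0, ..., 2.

H_0 ≅ Z,  H_1 = 0,  H_2 ≅ Z.

Fix the vertex order v_0 < v_1 < v_2 < v_3 < v_4 and write every simplex with vertices in increasing order. Then dim K = 2 and the simplices of K are:

  0-simplices (5): [v_0], [v_1], [v_2], [v_3], [v_4]
  1-simplices (9): [v_0,v_1], [v_0,v_2], [v_0,v_3], [v_0,v_4], [v_1,v_2], [v_1,v_3], [v_1,v_4], [v_2,v_3], [v_2,v_4]
  2-simplices (6): [v_0,v_1,v_3], [v_0,v_1,v_4], [v_0,v_2,v_3], [v_0,v_2,v_4], [v_1,v_2,v_3], [v_1,v_2,v_4]

Hence C_0 ≅ Z^5, C_1 ≅ Z^9, C_2 ≅ Z^6.

The boundary map ∂_1: C_1 → C_0 sends each edge [p,q] (with p < q) to q − p.
This gives a 5×9 integer matrix of rank 4; reducing to Smith normal form yields diagonal entries (1,1,1,1).

∂_2: C_2 → C_1 sends each 2-simplex [p,q,r] to [q,r] − [p,r] + [p,q]. For instance
  ∂[v_0,v_2,v_3] = [v_2,v_3] − [v_0,v_3] + [v_0,v_2],
  ∂[v_1,v_2,v_4] = [v_2,v_4] − [v_1,v_4] + [v_1,v_2].
The 9×6 boundary matrix has rank 5 and Smith normal form diag(1,1,1,1,1).

Now H_k = ker ∂_k / im ∂_{k+1}, so:

  H_0: rank C_0 − rank ∂_1 = 5 − 4 = 1, and the invariant factors of ∂_1 are all 1, so H_0 = Z.
  H_1: rank ker ∂_1 − rank ∂_2 = (9 − 4) − 5 = 0, and the invariant factors of ∂_2 are all 1, so H_1 = 0.
  H_2: rank ker ∂_2 − rank ∂_3 = (6 − 5) − 0 = 1, and there is no ∂_3, so H_2 = Z.

(K is a triangulation of the 2-sphere S^2.)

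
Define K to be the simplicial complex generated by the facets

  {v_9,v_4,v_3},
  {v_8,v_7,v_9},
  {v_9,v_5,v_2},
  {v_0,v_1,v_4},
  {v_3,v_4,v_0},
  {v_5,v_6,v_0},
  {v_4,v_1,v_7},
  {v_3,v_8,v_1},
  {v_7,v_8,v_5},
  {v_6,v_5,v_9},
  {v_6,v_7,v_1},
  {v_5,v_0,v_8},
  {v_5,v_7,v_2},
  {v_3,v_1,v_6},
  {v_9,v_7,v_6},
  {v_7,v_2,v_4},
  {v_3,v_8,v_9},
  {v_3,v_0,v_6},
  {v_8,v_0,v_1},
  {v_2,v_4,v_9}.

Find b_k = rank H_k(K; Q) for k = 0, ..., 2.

Fix the vertex order v_0 < v_1 < v_2 < v_3 < v_4 < v_5 < v_6 < v_7 < v_8 < v_9 and write every simplex with vertices in increasing order. Then dim K = 2 and the simplices of K are:

  0-simplices (10): [v_0], [v_1], [v_2], [v_3], [v_4], [v_5], [v_6], [v_7], [v_8], [v_9]
  1-simplices (30): (30 of them)
  2-simplices (20): (20 of them)

so the chain groups are C_0 ≅ Z^10, C_1 ≅ Z^30, C_2 ≅ Z^20.

The boundary map ∂_1: C_1 → C_0 sends each edge [p,q] (with p < q) to q − p. For instance
  ∂[v_8,v_9] = [v_9] − [v_8].
This gives a 10×30 integer matrix of rank 9; reducing to Smith normal form yields diagonal entries (1,1,1,1,1,1,1,1,1).

Boundary ∂_2: C_2 → C_1 acts by ∂[p,q,r] = [q,r] − [p,r] + [p,q]. For instance
  ∂[v_0,v_1,v_8] = [v_1,v_8] − [v_0,v_8] + [v_0,v_1],
  ∂[v_5,v_6,v_9] = [v_6,v_9] − [v_5,v_9] + [v_5,v_6].
This gives a 30×20 integer matrix of rank 20; reducing to Smith normal form yields diagonal entries (1,1,1,1,1,1,1,1,1,1,1,1,1,1,1,1,1,1,1,2).

From H_k ≅ ker(∂_k) / im(∂_{k+1}) we obtain:

  H_0: rank C_0 − rank ∂_1 = 10 − 9 = 1, and the invariant factors of ∂_1 are all 1, so H_0 = Z.
  H_1: rank ker ∂_1 − rank ∂_2 = (30 − 9) − 20 = 1, and ∂_2 has invariant factor 2 > 1, so H_1 = Z ⊕ Z/2Z.
  H_2: rank ker ∂_2 − rank ∂_3 = (20 − 20) − 0 = 0, and there is no ∂_3, so H_2 = 0.

Hence the Betti numbers are b_0 = 1, b_1 = 1, b_2 = 0.

b_0 = 1, b_1 = 1, b_2 = 0.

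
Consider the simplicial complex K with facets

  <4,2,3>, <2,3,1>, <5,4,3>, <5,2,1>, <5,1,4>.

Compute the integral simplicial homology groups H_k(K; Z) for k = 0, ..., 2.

K has 5 vertices, 10 edges, 5 triangles.
rank ∂_0 = 0, rank ∂_1 = 4 ⇒ b_0 = 5 − 0 − 4 = 1; all invariant factors of ∂_1 are 1 so no torsion. So H_0 = Z.
rank ∂_1 = 4, rank ∂_2 = 5 ⇒ b_1 = 10 − 4 − 5 = 1; all invariant factors of ∂_2 are 1 so no torsion. So H_1 = Z.
rank ∂_2 = 5, rank ∂_3 = 0 ⇒ b_2 = 5 − 5 − 0 = 0. So H_2 = 0.

H_0 ≅ Z,  H_1 ≅ Z,  H_2 = 0.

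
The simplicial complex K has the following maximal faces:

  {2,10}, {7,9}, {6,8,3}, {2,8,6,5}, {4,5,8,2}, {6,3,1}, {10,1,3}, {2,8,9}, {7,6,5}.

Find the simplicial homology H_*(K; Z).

H_0 ≅ Z,  H_1 ≅ Z^2,  H_2 = 0,  H_3 = 0.

K has 10 vertices, 21 edges, 12 triangles, 2 3-simplices.
rank ∂_0 = 0, rank ∂_1 = 9 ⇒ b_0 = 10 − 0 − 9 = 1; all invariant factors of ∂_1 are 1 so no torsion. So H_0 = Z.
rank ∂_1 = 9, rank ∂_2 = 10 ⇒ b_1 = 21 − 9 − 10 = 2; all invariant factors of ∂_2 are 1 so no torsion. So H_1 = Z^2.
rank ∂_2 = 10, rank ∂_3 = 2 ⇒ b_2 = 12 − 10 − 2 = 0; all invariant factors of ∂_3 are 1 so no torsion. So H_2 = 0.
rank ∂_3 = 2, rank ∂_4 = 0 ⇒ b_3 = 2 − 2 − 0 = 0. So H_3 = 0.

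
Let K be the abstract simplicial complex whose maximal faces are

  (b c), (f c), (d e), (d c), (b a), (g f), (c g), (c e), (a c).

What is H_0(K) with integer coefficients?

H_0 = Z.

K has 7 vertices, 9 edges.
rank ∂_0 = 0, rank ∂_1 = 6 ⇒ b_0 = 7 − 0 − 6 = 1; all invariant factors of ∂_1 are 1 so no torsion. So H_0 ≅ Z.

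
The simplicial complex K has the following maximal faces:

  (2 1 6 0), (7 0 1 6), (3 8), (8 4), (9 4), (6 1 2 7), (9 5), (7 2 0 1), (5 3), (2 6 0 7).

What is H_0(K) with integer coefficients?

Fix the vertex order 0 < 1 < 2 < 3 < 4 < 5 < 6 < 7 < 8 < 9 and write every simplex with vertices in increasing order. Then dim K = 3 and the simplices of K are:

  0-simplices (10): [0], [1], [2], [3], [4], [5], [6], [7], [8], [9]
  1-simplices (15): [0,1], [0,2], [0,6], [0,7], [1,2], [1,6], [1,7], [2,6], [2,7], [3,5], [3,8], [4,8], [4,9], [5,9], [6,7]
  2-simplices (10): [0,1,2], [0,1,6], [0,1,7], [0,2,6], [0,2,7], [0,6,7], [1,2,6], [1,2,7], [1,6,7], [2,6,7]
  3-simplices (5): [0,1,2,6], [0,1,2,7], [0,1,6,7], [0,2,6,7], [1,2,6,7]

Hence C_0 ≅ Z^10, C_1 ≅ Z^15, C_2 ≅ Z^10, C_3 ≅ Z^5.

∂_1: C_1 → C_0 maps an edge to its endpoints' difference, ∂[p,q] = q − p. For instance
  ∂[0,7] = [7] − [0].
The 10×15 boundary matrix has rank 8 and Smith normal form diag(1,1,1,1,1,1,1,1).

The boundary map ∂_2: C_2 → C_1 acts by ∂[p,q,r] = [q,r] − [p,r] + [p,q]. For instance
  ∂[1,2,7] = [2,7] − [1,7] + [1,2],
  ∂[0,1,2] = [1,2] − [0,2] + [0,1].
As a 15×10 matrix over Z this has rank 6, with invariant factors (1,1,1,1,1,1).

Boundary ∂_3: C_3 → C_2 sends each 3-simplex σ to the alternating sum Σ_i (−1)^i (σ with its i-th vertex removed). For instance
  ∂[0,1,6,7] = [1,6,7] − [0,6,7] + [0,1,7] − [0,1,6],
  ∂[0,2,6,7] = [2,6,7] − [0,6,7] + [0,2,7] − [0,2,6].
The resulting 10×5 matrix has rank 4, and its Smith normal form has invariant factors (1,1,1,1).

Now H_k = ker ∂_k / im ∂_{k+1}, so:

  H_0: rank C_0 − rank ∂_1 = 10 − 8 = 2, and the invariant factors of ∂_1 are all 1, so H_0 ≅ Z^2.

H_0 = Z^2.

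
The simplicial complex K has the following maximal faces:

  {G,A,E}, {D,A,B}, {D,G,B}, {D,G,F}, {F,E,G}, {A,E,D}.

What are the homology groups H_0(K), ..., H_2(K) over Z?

Order the vertices as A < B < D < E < F < G. Listing each simplex with vertices in this order, K has dimension 2 with simplices:

  0-simplices (6): A, B, D, E, F, G
  1-simplices (12): AB, AD, AE, AG, BD, BG, DE, DF, DG, EF, EG, FG
  2-simplices (6): ABD, ADE, AEG, BDG, DFG, EFG

Hence C_0 ≅ Z^6, C_1 ≅ Z^12, C_2 ≅ Z^6.

∂_1: C_1 → C_0 maps an edge to its endpoints' difference, ∂[p,q] = q − p. For instance
  ∂EG = G − E.
This gives a 6×12 integer matrix of rank 5; reducing to Smith normal form yields diagonal entries (1,1,1,1,1).

Boundary ∂_2: C_2 → C_1 sends each 2-simplex [p,q,r] to [q,r] − [p,r] + [p,q]. For instance
  ∂EFG = FG − EG + EF,
  ∂DFG = FG − DG + DF.
This gives a 12×6 integer matrix of rank 6; reducing to Smith normal form yields diagonal entries (1,1,1,1,1,1).

Now H_k = ker ∂_k / im ∂_{k+1}, so:

  H_0: rank C_0 − rank ∂_1 = 6 − 5 = 1, and the invariant factors of ∂_1 are all 1, so H_0 ≅ Z.
  H_1: rank ker ∂_1 − rank ∂_2 = (12 − 5) − 6 = 1, and the invariant factors of ∂_2 are all 1, so H_1 ≅ Z.
  H_2: rank ker ∂_2 − rank ∂_3 = (6 − 6) − 0 = 0, and there is no ∂_3, so H_2 ≅ 0.

H_0 ≅ Z,  H_1 ≅ Z,  H_2 = 0.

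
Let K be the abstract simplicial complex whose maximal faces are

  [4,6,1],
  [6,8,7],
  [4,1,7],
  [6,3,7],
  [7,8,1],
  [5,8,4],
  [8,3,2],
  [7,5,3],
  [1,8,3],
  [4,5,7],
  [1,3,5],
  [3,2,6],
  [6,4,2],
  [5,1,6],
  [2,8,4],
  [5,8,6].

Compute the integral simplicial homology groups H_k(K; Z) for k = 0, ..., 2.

Take the total order 1 < 2 < 3 < 4 < 5 < 6 < 7 < 8 on the vertex set. Then K (dimension 2) consists of the simplices:

  0-simplices (8): [1], [2], [3], [4], [5], [6], [7], [8]
  1-simplices (24): (24 of them)
  2-simplices (16): [1,3,5], [1,3,8], [1,4,6], [1,4,7], [1,5,6], [1,7,8], [2,3,6], [2,3,8], [2,4,6], [2,4,8], [3,5,7], [3,6,7], [4,5,7], [4,5,8], [5,6,8], [6,7,8]

giving chain groups C_0 ≅ Z^8, C_1 ≅ Z^24, C_2 ≅ Z^16.

∂_1: C_1 → C_0 is given by ∂[p,q] = [q] − [p].
This gives a 8×24 integer matrix of rank 7; reducing to Smith normal form yields diagonal entries (1,1,1,1,1,1,1).

∂_2: C_2 → C_1 maps a triangle to the signed sum of its edges. For instance
  ∂[2,3,8] = [3,8] − [2,8] + [2,3],
  ∂[2,4,6] = [4,6] − [2,6] + [2,4].
This gives a 24×16 integer matrix of rank 15; reducing to Smith normal form yields diagonal entries (1,1,1,1,1,1,1,1,1,1,1,1,1,1,1).

Reading off H_k = ker ∂_k / im ∂_{k+1}:

  H_0: rank C_0 − rank ∂_1 = 8 − 7 = 1, and the invariant factors of ∂_1 are all 1, so H_0 ≅ Z.
  H_1: rank ker ∂_1 − rank ∂_2 = (24 − 7) − 15 = 2, and the invariant factors of ∂_2 are all 1, so H_1 ≅ Z^2.
  H_2: rank ker ∂_2 − rank ∂_3 = (16 − 15) − 0 = 1, and there is no ∂_3, so H_2 ≅ Z.

(K is a triangulation of the torus T^2.)

H_0 = Z,  H_1 = Z^2,  H_2 = Z.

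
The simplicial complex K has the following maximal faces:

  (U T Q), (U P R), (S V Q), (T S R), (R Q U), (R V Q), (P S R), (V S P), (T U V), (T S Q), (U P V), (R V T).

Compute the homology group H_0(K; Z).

H_0 ≅ Z.

We work with the vertex ordering P < Q < R < S < T < U < V. The simplices of K, each written with vertices in increasing order, are:

  0-simplices (7): P, Q, R, S, T, U, V
  1-simplices (18): PR, PS, PU, PV, QR, QS, QT, QU, QV, RS, RT, RU, RV, ST, SV, TU, TV, UV
  2-simplices (12): PRS, PRU, PSV, PUV, QRU, QRV, QST, QSV, QTU, RST, RTV, TUV

giving chain groups C_0 ≅ Z^7, C_1 ≅ Z^18, C_2 ≅ Z^12.

∂_1: C_1 → C_0 maps an edge to its endpoints' difference, ∂[p,q] = q − p.
The 7×18 boundary matrix has rank 6 and Smith normal form diag(1,1,1,1,1,1).

The boundary map ∂_2: C_2 → C_1 sends each 2-simplex [p,q,r] to [q,r] − [p,r] + [p,q]. For instance
  ∂TUV = UV − TV + TU,
  ∂QRU = RU − QU + QR.
As a 18×12 matrix over Z this has rank 12, with invariant factors (1,1,1,1,1,1,1,1,1,1,1,2).

From H_k ≅ ker(∂_k) / im(∂_{k+1}) we obtain:

  H_0: rank C_0 − rank ∂_1 = 7 − 6 = 1, and the invariant factors of ∂_1 are all 1, so H_0 = Z.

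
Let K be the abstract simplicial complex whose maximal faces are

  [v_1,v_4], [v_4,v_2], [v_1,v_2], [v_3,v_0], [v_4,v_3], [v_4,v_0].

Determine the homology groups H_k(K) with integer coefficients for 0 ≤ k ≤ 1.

We work with the vertex ordering v_0 < v_1 < v_2 < v_3 < v_4. The simplices of K, each written with vertices in increasing order, are:

  0-simplices (5): [v_0], [v_1], [v_2], [v_3], [v_4]
  1-simplices (6): [v_0,v_3], [v_0,v_4], [v_1,v_2], [v_1,v_4], [v_2,v_4], [v_3,v_4]

so the chain groups are C_0 ≅ Z^5, C_1 ≅ Z^6.

Boundary ∂_1: C_1 → C_0 sends each edge [p,q] (with p < q) to q − p.
The resulting 5×6 matrix has rank 4, and its Smith normal form has invariant factors (1,1,1,1).

Reading off H_k = ker ∂_k / im ∂_{k+1}:

  H_0: rank C_0 − rank ∂_1 = 5 − 4 = 1, and the invariant factors of ∂_1 are all 1, so H_0 ≅ Z.
  H_1: rank ker ∂_1 − rank ∂_2 = (6 − 4) − 0 = 2, and there is no ∂_2, so H_1 ≅ Z^2.

As a check, the Euler characteristic is 5 − 6 = -1, which agrees with 1 − 2 = -1.

H_0 = Z,  H_1 = Z^2.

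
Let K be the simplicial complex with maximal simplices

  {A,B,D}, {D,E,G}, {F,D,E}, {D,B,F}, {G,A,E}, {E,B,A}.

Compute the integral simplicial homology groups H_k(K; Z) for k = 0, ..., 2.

Order the vertices as A < B < D < E < F < G. Listing each simplex with vertices in this order, K has dimension 2 with simplices:

  0-simplices (6): A, B, D, E, F, G
  1-simplices (12): AB, AD, AE, AG, BD, BE, BF, DE, DF, DG, EF, EG
  2-simplices (6): ABD, ABE, AEG, BDF, DEF, DEG

so the chain groups are C_0 ≅ Z^6, C_1 ≅ Z^12, C_2 ≅ Z^6.

∂_1: C_1 → C_0 is given by ∂[p,q] = [q] − [p].
This gives a 6×12 integer matrix of rank 5; reducing to Smith normal form yields diagonal entries (1,1,1,1,1).

∂_2: C_2 → C_1 acts by ∂[p,q,r] = [q,r] − [p,r] + [p,q]. For instance
  ∂ABE = BE − AE + AB,
  ∂AEG = EG − AG + AE.
This gives a 12×6 integer matrix of rank 6; reducing to Smith normal form yields diagonal entries (1,1,1,1,1,1).

Reading off H_k = ker ∂_k / im ∂_{k+1}:

  H_0: rank C_0 − rank ∂_1 = 6 − 5 = 1, and the invariant factors of ∂_1 are all 1, so H_0 ≅ Z.
  H_1: rank ker ∂_1 − rank ∂_2 = (12 − 5) − 6 = 1, and the invariant factors of ∂_2 are all 1, so H_1 ≅ Z.
  H_2: rank ker ∂_2 − rank ∂_3 = (6 − 6) − 0 = 0, and there is no ∂_3, so H_2 ≅ 0.

H_0 = Z,  H_1 = Z,  H_2 = 0.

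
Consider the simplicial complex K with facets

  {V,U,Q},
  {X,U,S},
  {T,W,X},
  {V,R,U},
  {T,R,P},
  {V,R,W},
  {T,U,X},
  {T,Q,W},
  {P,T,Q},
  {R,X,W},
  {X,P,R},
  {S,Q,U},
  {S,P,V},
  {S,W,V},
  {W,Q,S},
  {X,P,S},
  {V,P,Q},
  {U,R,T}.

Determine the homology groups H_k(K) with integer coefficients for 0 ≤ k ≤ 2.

Order the vertices as P < Q < R < S < T < U < V < W < X. Listing each simplex with vertices in this order, K has dimension 2 with simplices:

  0-simplices (9): P, Q, R, S, T, U, V, W, X
  1-simplices (27): PQ, PR, PS, PT, PV, PX, QS, QT, QU, QV, QW, RT, RU, RV, RW, RX, SU, SV, SW, SX, TU, TW, TX, UV, UX, VW, WX
  2-simplices (18): PQT, PQV, PRT, PRX, PSV, PSX, QSU, QSW, QTW, QUV, RTU, RUV, RVW, RWX, SUX, SVW, TUX, TWX

giving chain groups C_0 ≅ Z^9, C_1 ≅ Z^27, C_2 ≅ Z^18.

∂_1: C_1 → C_0 is given by ∂[p,q] = [q] − [p].
As a 9×27 matrix over Z this has rank 8, with invariant factors (1,1,1,1,1,1,1,1).

The boundary map ∂_2: C_2 → C_1 sends each 2-simplex [p,q,r] to [q,r] − [p,r] + [p,q]. For instance
  ∂RWX = WX − RX + RW,
  ∂RUV = UV − RV + RU.
This gives a 27×18 integer matrix of rank 18; reducing to Smith normal form yields diagonal entries (1,1,1,1,1,1,1,1,1,1,1,1,1,1,1,1,1,2).

Now H_k = ker ∂_k / im ∂_{k+1}, so:

  H_0: rank C_0 − rank ∂_1 = 9 − 8 = 1, and the invariant factors of ∂_1 are all 1, so H_0 = Z.
  H_1: rank ker ∂_1 − rank ∂_2 = (27 − 8) − 18 = 1, and ∂_2 has invariant factor 2 > 1, so H_1 = Z ⊕ Z/2.
  H_2: rank ker ∂_2 − rank ∂_3 = (18 − 18) − 0 = 0, and there is no ∂_3, so H_2 = 0.

(K is a triangulation of the Klein bottle.)

H_0 ≅ Z,  H_1 ≅ Z ⊕ Z/2,  H_2 = 0.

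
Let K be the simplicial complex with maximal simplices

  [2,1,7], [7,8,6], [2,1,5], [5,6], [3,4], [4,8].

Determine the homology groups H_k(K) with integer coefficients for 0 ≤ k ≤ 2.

We work with the vertex ordering 1 < 2 < 3 < 4 < 5 < 6 < 7 < 8. The simplices of K, each written with vertices in increasing order, are:

  0-simplices (8): [1], [2], [3], [4], [5], [6], [7], [8]
  1-simplices (11): [1,2], [1,5], [1,7], [2,5], [2,7], [3,4], [4,8], [5,6], [6,7], [6,8], [7,8]
  2-simplices (3): [1,2,5], [1,2,7], [6,7,8]

Hence C_0 ≅ Z^8, C_1 ≅ Z^11, C_2 ≅ Z^3.

The boundary map ∂_1: C_1 → C_0 sends each edge [p,q] (with p < q) to q − p. For instance
  ∂[7,8] = [8] − [7].
The 8×11 boundary matrix has rank 7 and Smith normal form diag(1,1,1,1,1,1,1).

∂_2: C_2 → C_1 maps a triangle to the signed sum of its edges. For instance
  ∂[1,2,7] = [2,7] − [1,7] + [1,2],
  ∂[1,2,5] = [2,5] − [1,5] + [1,2].
This gives a 11×3 integer matrix of rank 3; reducing to Smith normal form yields diagonal entries (1,1,1).

Computing H_k = (kernel of ∂_k) / (image of ∂_{k+1}):

  H_0: rank C_0 − rank ∂_1 = 8 − 7 = 1, and the invariant factors of ∂_1 are all 1, so H_0 = Z.
  H_1: rank ker ∂_1 − rank ∂_2 = (11 − 7) − 3 = 1, and the invariant factors of ∂_2 are all 1, so H_1 = Z.
  H_2: rank ker ∂_2 − rank ∂_3 = (3 − 3) − 0 = 0, and there is no ∂_3, so H_2 = 0.

H_0 = Z,  H_1 = Z,  H_2 = 0.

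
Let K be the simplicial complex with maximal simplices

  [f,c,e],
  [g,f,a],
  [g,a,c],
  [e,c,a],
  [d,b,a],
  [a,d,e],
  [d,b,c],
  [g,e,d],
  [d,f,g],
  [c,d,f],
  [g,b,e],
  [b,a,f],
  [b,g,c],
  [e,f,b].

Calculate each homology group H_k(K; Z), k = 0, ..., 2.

H_0 ≅ Z,  H_1 ≅ Z^2,  H_2 ≅ Z.

K has 7 vertices, 21 edges, 14 triangles.
rank ∂_0 = 0, rank ∂_1 = 6 ⇒ b_0 = 7 − 0 − 6 = 1; all invariant factors of ∂_1 are 1 so no torsion. So H_0 = Z.
rank ∂_1 = 6, rank ∂_2 = 13 ⇒ b_1 = 21 − 6 − 13 = 2; all invariant factors of ∂_2 are 1 so no torsion. So H_1 = Z^2.
rank ∂_2 = 13, rank ∂_3 = 0 ⇒ b_2 = 14 − 13 − 0 = 1. So H_2 = Z.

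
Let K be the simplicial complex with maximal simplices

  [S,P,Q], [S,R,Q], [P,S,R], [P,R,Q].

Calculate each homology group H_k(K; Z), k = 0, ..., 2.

We work with the vertex ordering P < Q < R < S. The simplices of K, each written with vertices in increasing order, are:

  0-simplices (4): P, Q, R, S
  1-simplices (6): PQ, PR, PS, QR, QS, RS
  2-simplices (4): PQR, PQS, PRS, QRS

so the chain groups are C_0 ≅ Z^4, C_1 ≅ Z^6, C_2 ≅ Z^4.

∂_1: C_1 → C_0 sends each edge [p,q] (with p < q) to q − p.
The 4×6 boundary matrix has rank 3 and Smith normal form diag(1,1,1).

Boundary ∂_2: C_2 → C_1 maps a triangle to the signed sum of its edges. For instance
  ∂PQR = QR − PR + PQ,
  ∂PQS = QS − PS + PQ.
The 6×4 boundary matrix has rank 3 and Smith normal form diag(1,1,1).

From H_k ≅ ker(∂_k) / im(∂_{k+1}) we obtain:

  H_0: rank C_0 − rank ∂_1 = 4 − 3 = 1, and the invariant factors of ∂_1 are all 1, so H_0 ≅ Z.
  H_1: rank ker ∂_1 − rank ∂_2 = (6 − 3) − 3 = 0, and the invariant factors of ∂_2 are all 1, so H_1 ≅ 0.
  H_2: rank ker ∂_2 − rank ∂_3 = (4 − 3) − 0 = 1, and there is no ∂_3, so H_2 ≅ Z.

H_0 ≅ Z,  H_1 = 0,  H_2 ≅ Z.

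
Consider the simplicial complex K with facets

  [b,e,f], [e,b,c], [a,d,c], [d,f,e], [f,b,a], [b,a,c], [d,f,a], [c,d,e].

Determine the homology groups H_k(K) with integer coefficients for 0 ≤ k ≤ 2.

Order the vertices as a < b < c < d < e < f. Listing each simplex with vertices in this order, K has dimension 2 with simplices:

  0-simplices (6): a, b, c, d, e, f
  1-simplices (12): ab, ac, ad, af, bc, be, bf, cd, ce, de, df, ef
  2-simplices (8): abc, abf, acd, adf, bce, bef, cde, def

Hence C_0 ≅ Z^6, C_1 ≅ Z^12, C_2 ≅ Z^8.

∂_1: C_1 → C_0 maps an edge to its endpoints' difference, ∂[p,q] = q − p. For instance
  ∂bc = c − b.
This gives a 6×12 integer matrix of rank 5; reducing to Smith normal form yields diagonal entries (1,1,1,1,1).

The boundary map ∂_2: C_2 → C_1 maps a triangle to the signed sum of its edges. For instance
  ∂abf = bf − af + ab,
  ∂bef = ef − bf + be.
This gives a 12×8 integer matrix of rank 7; reducing to Smith normal form yields diagonal entries (1,1,1,1,1,1,1).

Computing H_k = (kernel of ∂_k) / (image of ∂_{k+1}):

  H_0: rank C_0 − rank ∂_1 = 6 − 5 = 1, and the invariant factors of ∂_1 are all 1, so H_0 = Z.
  H_1: rank ker ∂_1 − rank ∂_2 = (12 − 5) − 7 = 0, and the invariant factors of ∂_2 are all 1, so H_1 = 0.
  H_2: rank ker ∂_2 − rank ∂_3 = (8 − 7) − 0 = 1, and there is no ∂_3, so H_2 = Z.

(K is a triangulation of the 2-sphere S^2.)

H_0 = Z,  H_1 = 0,  H_2 = Z.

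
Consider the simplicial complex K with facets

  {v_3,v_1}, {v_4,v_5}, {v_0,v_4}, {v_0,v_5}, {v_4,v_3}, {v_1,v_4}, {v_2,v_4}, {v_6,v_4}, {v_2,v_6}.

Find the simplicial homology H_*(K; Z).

H_0 ≅ Z,  H_1 ≅ Z^3.

Fix the vertex order v_0 < v_1 < v_2 < v_3 < v_4 < v_5 < v_6 and write every simplex with vertices in increasing order. Then dim K = 1 and the simplices of K are:

  0-simplices (7): [v_0], [v_1], [v_2], [v_3], [v_4], [v_5], [v_6]
  1-simplices (9): [v_0,v_4], [v_0,v_5], [v_1,v_3], [v_1,v_4], [v_2,v_4], [v_2,v_6], [v_3,v_4], [v_4,v_5], [v_4,v_6]

so the chain groups are C_0 ≅ Z^7, C_1 ≅ Z^9.

∂_1: C_1 → C_0 maps an edge to its endpoints' difference, ∂[p,q] = q − p. For instance
  ∂[v_4,v_6] = [v_6] − [v_4].
As a 7×9 matrix over Z this has rank 6, with invariant factors (1,1,1,1,1,1).

Computing H_k = (kernel of ∂_k) / (image of ∂_{k+1}):

  H_0: rank C_0 − rank ∂_1 = 7 − 6 = 1, and the invariant factors of ∂_1 are all 1, so H_0 = Z.
  H_1: rank ker ∂_1 − rank ∂_2 = (9 − 6) − 0 = 3, and there is no ∂_2, so H_1 = Z^3.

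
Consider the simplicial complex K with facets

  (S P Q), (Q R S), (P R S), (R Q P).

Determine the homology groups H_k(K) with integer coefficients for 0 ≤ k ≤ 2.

H_0 = Z,  H_1 = 0,  H_2 = Z.

Order the vertices as P < Q < R < S. Listing each simplex with vertices in this order, K has dimension 2 with simplices:

  0-simplices (4): P, Q, R, S
  1-simplices (6): PQ, PR, PS, QR, QS, RS
  2-simplices (4): PQR, PQS, PRS, QRS

giving chain groups C_0 ≅ Z^4, C_1 ≅ Z^6, C_2 ≅ Z^4.

The boundary map ∂_1: C_1 → C_0 sends each edge [p,q] (with p < q) to q − p. For instance
  ∂PR = R − P.
The 4×6 boundary matrix has rank 3 and Smith normal form diag(1,1,1).

∂_2: C_2 → C_1 sends each 2-simplex [p,q,r] to [q,r] − [p,r] + [p,q]. For instance
  ∂QRS = RS − QS + QR,
  ∂PQS = QS − PS + PQ.
As a 6×4 matrix over Z this has rank 3, with invariant factors (1,1,1).

Reading off H_k = ker ∂_k / im ∂_{k+1}:

  H_0: rank C_0 − rank ∂_1 = 4 − 3 = 1, and the invariant factors of ∂_1 are all 1, so H_0 ≅ Z.
  H_1: rank ker ∂_1 − rank ∂_2 = (6 − 3) − 3 = 0, and the invariant factors of ∂_2 are all 1, so H_1 ≅ 0.
  H_2: rank ker ∂_2 − rank ∂_3 = (4 − 3) − 0 = 1, and there is no ∂_3, so H_2 ≅ Z.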